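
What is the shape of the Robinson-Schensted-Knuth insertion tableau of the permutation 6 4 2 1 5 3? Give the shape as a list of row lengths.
[2, 2, 1, 1]

Row-insert each entry into an empty tableau.

After inserting 6: P = [[6]].
After inserting 4: P = [[4], [6]].
After inserting 2: P = [[2], [4], [6]].
After inserting 1: P = [[1], [2], [4], [6]].
After inserting 5: P = [[1, 5], [2], [4], [6]].
After inserting 3: P = [[1, 3], [2, 5], [4], [6]].

The final insertion tableau P = [[1, 3], [2, 5], [4], [6]] has shape [2, 2, 1, 1].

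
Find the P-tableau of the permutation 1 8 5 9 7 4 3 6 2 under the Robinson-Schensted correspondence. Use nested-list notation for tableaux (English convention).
Insert 1: appended to row 1. P = [[1]].
Insert 8: appended to row 1. P = [[1, 8]].
Insert 5: 5 bumps 8 from row 1; 8 starts row 2. P = [[1, 5], [8]].
Insert 9: appended to row 1. P = [[1, 5, 9], [8]].
Insert 7: 7 bumps 9 from row 1; 9 appends to row 2. P = [[1, 5, 7], [8, 9]].
Insert 4: 4 bumps 5 from row 1; 5 bumps 8 from row 2; 8 starts row 3. P = [[1, 4, 7], [5, 9], [8]].
Insert 3: 3 bumps 4 from row 1; 4 bumps 5 from row 2; 5 bumps 8 from row 3; 8 starts row 4. P = [[1, 3, 7], [4, 9], [5], [8]].
Insert 6: 6 bumps 7 from row 1; 7 bumps 9 from row 2; 9 appends to row 3. P = [[1, 3, 6], [4, 7], [5, 9], [8]].
Insert 2: 2 bumps 3 from row 1; 3 bumps 4 from row 2; 4 bumps 5 from row 3; 5 bumps 8 from row 4; 8 starts row 5. P = [[1, 2, 6], [3, 7], [4, 9], [5], [8]].

So P = [[1, 2, 6], [3, 7], [4, 9], [5], [8]].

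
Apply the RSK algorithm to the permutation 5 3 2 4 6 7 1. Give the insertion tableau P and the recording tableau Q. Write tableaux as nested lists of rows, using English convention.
P = [[1, 4, 6, 7], [2], [3], [5]], Q = [[1, 4, 5, 6], [2], [3], [7]]

Insert each entry of the permutation into P by Schensted row insertion, recording in Q the position of each new cell.

Insert 5: appended to row 1. P = [[5]], Q = [[1]].
Insert 3: 3 bumps 5 from row 1; 5 starts row 2. P = [[3], [5]], Q = [[1], [2]].
Insert 2: 2 bumps 3 from row 1; 3 bumps 5 from row 2; 5 starts row 3. P = [[2], [3], [5]], Q = [[1], [2], [3]].
Insert 4: appended to row 1. P = [[2, 4], [3], [5]], Q = [[1, 4], [2], [3]].
Insert 6: appended to row 1. P = [[2, 4, 6], [3], [5]], Q = [[1, 4, 5], [2], [3]].
Insert 7: appended to row 1. P = [[2, 4, 6, 7], [3], [5]], Q = [[1, 4, 5, 6], [2], [3]].
Insert 1: 1 bumps 2 from row 1; 2 bumps 3 from row 2; 3 bumps 5 from row 3; 5 starts row 4. P = [[1, 4, 6, 7], [2], [3], [5]], Q = [[1, 4, 5, 6], [2], [3], [7]].

So P = [[1, 4, 6, 7], [2], [3], [5]], Q = [[1, 4, 5, 6], [2], [3], [7]].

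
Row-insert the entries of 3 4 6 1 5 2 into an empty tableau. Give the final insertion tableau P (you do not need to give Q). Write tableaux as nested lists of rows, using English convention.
P = [[1, 2, 5], [3, 4], [6]]

Insert 3: appended to row 1. P = [[3]].
Insert 4: appended to row 1. P = [[3, 4]].
Insert 6: appended to row 1. P = [[3, 4, 6]].
Insert 1: 1 bumps 3 from row 1; 3 starts row 2. P = [[1, 4, 6], [3]].
Insert 5: 5 bumps 6 from row 1; 6 appends to row 2. P = [[1, 4, 5], [3, 6]].
Insert 2: 2 bumps 4 from row 1; 4 bumps 6 from row 2; 6 starts row 3. P = [[1, 2, 5], [3, 4], [6]].

So P = [[1, 2, 5], [3, 4], [6]].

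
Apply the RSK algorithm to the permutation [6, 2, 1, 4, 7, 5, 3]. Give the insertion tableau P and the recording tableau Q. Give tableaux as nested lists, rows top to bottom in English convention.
P = [[1, 3, 5], [2, 4], [6, 7]], Q = [[1, 4, 5], [2, 6], [3, 7]]

Insert each entry of the permutation into P by Schensted row insertion, recording in Q the position of each new cell.

Insert 6: appended to row 1. P = [[6]].
Insert 2: 2 bumps 6 from row 1; 6 starts row 2. P = [[2], [6]].
Insert 1: 1 bumps 2 from row 1; 2 bumps 6 from row 2; 6 starts row 3. P = [[1], [2], [6]].
Insert 4: appended to row 1. P = [[1, 4], [2], [6]].
Insert 7: appended to row 1. P = [[1, 4, 7], [2], [6]].
Insert 5: 5 bumps 7 from row 1; 7 appends to row 2. P = [[1, 4, 5], [2, 7], [6]].
Insert 3: 3 bumps 4 from row 1; 4 bumps 7 from row 2; 7 appends to row 3. P = [[1, 3, 5], [2, 4], [6, 7]].

So P = [[1, 3, 5], [2, 4], [6, 7]], Q = [[1, 4, 5], [2, 6], [3, 7]].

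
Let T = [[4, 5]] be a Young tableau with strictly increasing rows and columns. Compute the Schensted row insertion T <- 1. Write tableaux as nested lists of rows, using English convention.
[[1, 5], [4]]

In row 1, 1 replaces 4 (the leftmost entry greater than 1); 4 is bumped to row 2. 4 starts a new row 2. The new tableau is [[1, 5], [4]].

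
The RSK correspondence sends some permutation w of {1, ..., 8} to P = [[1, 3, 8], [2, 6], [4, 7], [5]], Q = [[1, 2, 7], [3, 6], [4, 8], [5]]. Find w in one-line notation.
Reverse the RSK construction: for i from n down to 1, find the cell of Q containing i, remove the entry at that cell from P, and reverse-bump it up through P; the value ejected from row 1 is w(i).

Step i=8: Q has 8 at row 3, column 2; remove 7 from row 3 of P and reverse-bump: 7 enters row 2 and ejects 6; 6 enters row 1 and ejects 3. So w(8) = 3. P is now [[1, 6, 8], [2, 7], [4], [5]].
Step i=7: Q has 7 at row 1, column 3; remove that cell from P, ejecting 8. So w(7) = 8. P is now [[1, 6], [2, 7], [4], [5]].
Step i=6: Q has 6 at row 2, column 2; remove 7 from row 2 of P and reverse-bump: 7 enters row 1 and ejects 6. So w(6) = 6. P is now [[1, 7], [2], [4], [5]].
Step i=5: Q has 5 at row 4, column 1; remove 5 from row 4 of P and reverse-bump: 5 enters row 3 and ejects 4; 4 enters row 2 and ejects 2; 2 enters row 1 and ejects 1. So w(5) = 1. P is now [[2, 7], [4], [5]].
Step i=4: Q has 4 at row 3, column 1; remove 5 from row 3 of P and reverse-bump: 5 enters row 2 and ejects 4; 4 enters row 1 and ejects 2. So w(4) = 2. P is now [[4, 7], [5]].
Step i=3: Q has 3 at row 2, column 1; remove 5 from row 2 of P and reverse-bump: 5 enters row 1 and ejects 4. So w(3) = 4. P is now [[5, 7]].
Step i=2: Q has 2 at row 1, column 2; remove that cell from P, ejecting 7. So w(2) = 7. P is now [[5]].
Step i=1: Q has 1 at row 1, column 1; remove that cell from P, ejecting 5. So w(1) = 5. P is now [].

So w = 5 7 4 2 1 6 8 3.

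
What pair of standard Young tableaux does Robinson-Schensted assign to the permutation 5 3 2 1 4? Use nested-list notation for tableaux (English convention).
P = [[1, 4], [2], [3], [5]], Q = [[1, 5], [2], [3], [4]]

Insert each entry of the permutation into P by Schensted row insertion, recording in Q the position of each new cell.

Insert 5: appended to row 1. P = [[5]].
Insert 3: 3 bumps 5 from row 1; 5 starts row 2. P = [[3], [5]].
Insert 2: 2 bumps 3 from row 1; 3 bumps 5 from row 2; 5 starts row 3. P = [[2], [3], [5]].
Insert 1: 1 bumps 2 from row 1; 2 bumps 3 from row 2; 3 bumps 5 from row 3; 5 starts row 4. P = [[1], [2], [3], [5]].
Insert 4: appended to row 1. P = [[1, 4], [2], [3], [5]].

So P = [[1, 4], [2], [3], [5]], Q = [[1, 5], [2], [3], [4]].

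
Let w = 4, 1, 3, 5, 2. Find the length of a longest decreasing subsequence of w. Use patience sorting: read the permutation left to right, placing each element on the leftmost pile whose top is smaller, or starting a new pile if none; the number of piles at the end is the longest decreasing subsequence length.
4: new pile. tops = [4]
1: new pile. tops = [4, 1]
3: onto pile 2 (replacing 1). tops = [4, 3]
5: onto pile 1 (replacing 4). tops = [5, 3]
2: new pile. tops = [5, 3, 2]

3 piles, so the longest decreasing subsequence has length 3.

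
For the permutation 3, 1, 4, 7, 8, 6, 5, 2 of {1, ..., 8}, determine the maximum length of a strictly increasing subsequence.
4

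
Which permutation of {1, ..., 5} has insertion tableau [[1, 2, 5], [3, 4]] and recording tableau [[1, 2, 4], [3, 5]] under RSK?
Reverse the RSK construction: for i from n down to 1, find the cell of Q containing i, remove the entry at that cell from P, and reverse-bump it up through P; the value ejected from row 1 is w(i).

Step i=5: Q has 5 at row 2, column 2; remove 4 from row 2 of P and reverse-bump: 4 enters row 1 and ejects 2. So w(5) = 2. P is now [[1, 4, 5], [3]].
Step i=4: Q has 4 at row 1, column 3; remove that cell from P, ejecting 5. So w(4) = 5. P is now [[1, 4], [3]].
Step i=3: Q has 3 at row 2, column 1; remove 3 from row 2 of P and reverse-bump: 3 enters row 1 and ejects 1. So w(3) = 1. P is now [[3, 4]].
Step i=2: Q has 2 at row 1, column 2; remove that cell from P, ejecting 4. So w(2) = 4. P is now [[3]].
Step i=1: Q has 1 at row 1, column 1; remove that cell from P, ejecting 3. So w(1) = 3. P is now [].

So w = 3 4 1 5 2.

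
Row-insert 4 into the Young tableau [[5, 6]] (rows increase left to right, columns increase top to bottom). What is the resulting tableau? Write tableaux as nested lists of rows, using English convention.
[[4, 6], [5]]

In row 1, 4 replaces 5 (the leftmost entry greater than 4); 5 is bumped to row 2. 5 starts a new row 2. The new tableau is [[4, 6], [5]].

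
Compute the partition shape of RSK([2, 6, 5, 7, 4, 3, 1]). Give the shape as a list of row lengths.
[3, 1, 1, 1, 1]

Row-insert each entry into an empty tableau.

After inserting 2: P = [[2]].
After inserting 6: P = [[2, 6]].
After inserting 5: P = [[2, 5], [6]].
After inserting 7: P = [[2, 5, 7], [6]].
After inserting 4: P = [[2, 4, 7], [5], [6]].
After inserting 3: P = [[2, 3, 7], [4], [5], [6]].
After inserting 1: P = [[1, 3, 7], [2], [4], [5], [6]].

The final insertion tableau P = [[1, 3, 7], [2], [4], [5], [6]] has shape [3, 1, 1, 1, 1].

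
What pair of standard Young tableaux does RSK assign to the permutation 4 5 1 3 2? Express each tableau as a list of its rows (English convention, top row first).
P = [[1, 2], [3, 5], [4]], Q = [[1, 2], [3, 4], [5]]

Insert each entry of the permutation into P by Schensted row insertion, recording in Q the position of each new cell.

Insert 4: appended to row 1. P = [[4]].
Insert 5: appended to row 1. P = [[4, 5]].
Insert 1: 1 bumps 4 from row 1; 4 starts row 2. P = [[1, 5], [4]].
Insert 3: 3 bumps 5 from row 1; 5 appends to row 2. P = [[1, 3], [4, 5]].
Insert 2: 2 bumps 3 from row 1; 3 bumps 4 from row 2; 4 starts row 3. P = [[1, 2], [3, 5], [4]].

So P = [[1, 2], [3, 5], [4]], Q = [[1, 2], [3, 4], [5]].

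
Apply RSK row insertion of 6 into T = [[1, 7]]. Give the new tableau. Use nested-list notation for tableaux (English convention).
In row 1, 6 replaces 7 (the leftmost entry greater than 6); 7 is bumped to row 2. 7 starts a new row 2. The new tableau is [[1, 6], [7]].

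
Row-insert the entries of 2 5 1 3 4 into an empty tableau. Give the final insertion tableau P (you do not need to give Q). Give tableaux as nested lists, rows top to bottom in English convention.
P = [[1, 3, 4], [2, 5]]

Insert 2: appended to row 1. P = [[2]].
Insert 5: appended to row 1. P = [[2, 5]].
Insert 1: 1 bumps 2 from row 1; 2 starts row 2. P = [[1, 5], [2]].
Insert 3: 3 bumps 5 from row 1; 5 appends to row 2. P = [[1, 3], [2, 5]].
Insert 4: appended to row 1. P = [[1, 3, 4], [2, 5]].

So P = [[1, 3, 4], [2, 5]].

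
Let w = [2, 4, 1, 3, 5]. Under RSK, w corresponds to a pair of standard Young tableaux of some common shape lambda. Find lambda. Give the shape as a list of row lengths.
Row-insert each entry into an empty tableau.

After inserting 2: P = [[2]].
After inserting 4: P = [[2, 4]].
After inserting 1: P = [[1, 4], [2]].
After inserting 3: P = [[1, 3], [2, 4]].
After inserting 5: P = [[1, 3, 5], [2, 4]].

The final insertion tableau P = [[1, 3, 5], [2, 4]] has shape [3, 2].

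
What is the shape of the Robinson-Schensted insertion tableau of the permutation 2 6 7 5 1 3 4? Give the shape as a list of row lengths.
RSK row insertion gives P = [[1, 3, 4], [2, 5, 7], [6]], which has shape [3, 3, 1].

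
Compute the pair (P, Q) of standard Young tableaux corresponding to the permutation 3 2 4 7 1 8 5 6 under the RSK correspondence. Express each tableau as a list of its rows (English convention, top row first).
P = [[1, 4, 5, 6], [2, 7, 8], [3]], Q = [[1, 3, 4, 6], [2, 7, 8], [5]]

Insert each entry of the permutation into P by Schensted row insertion, recording in Q the position of each new cell.

Insert 3: appended to row 1. P = [[3]], Q = [[1]].
Insert 2: 2 bumps 3 from row 1; 3 starts row 2. P = [[2], [3]], Q = [[1], [2]].
Insert 4: appended to row 1. P = [[2, 4], [3]], Q = [[1, 3], [2]].
Insert 7: appended to row 1. P = [[2, 4, 7], [3]], Q = [[1, 3, 4], [2]].
Insert 1: 1 bumps 2 from row 1; 2 bumps 3 from row 2; 3 starts row 3. P = [[1, 4, 7], [2], [3]], Q = [[1, 3, 4], [2], [5]].
Insert 8: appended to row 1. P = [[1, 4, 7, 8], [2], [3]], Q = [[1, 3, 4, 6], [2], [5]].
Insert 5: 5 bumps 7 from row 1; 7 appends to row 2. P = [[1, 4, 5, 8], [2, 7], [3]], Q = [[1, 3, 4, 6], [2, 7], [5]].
Insert 6: 6 bumps 8 from row 1; 8 appends to row 2. P = [[1, 4, 5, 6], [2, 7, 8], [3]], Q = [[1, 3, 4, 6], [2, 7, 8], [5]].

So P = [[1, 4, 5, 6], [2, 7, 8], [3]], Q = [[1, 3, 4, 6], [2, 7, 8], [5]].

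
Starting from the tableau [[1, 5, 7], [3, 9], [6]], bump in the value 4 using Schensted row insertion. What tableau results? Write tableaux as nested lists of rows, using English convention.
In row 1, 4 replaces 5 (the leftmost entry greater than 4); 5 is bumped to row 2. In row 2, 5 replaces 9 (the leftmost entry greater than 5); 9 is bumped to row 3. 9 is appended to row 3. The new tableau is [[1, 4, 7], [3, 5], [6, 9]].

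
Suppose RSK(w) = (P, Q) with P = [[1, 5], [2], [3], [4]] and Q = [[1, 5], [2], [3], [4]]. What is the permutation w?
4 3 2 1 5

Reverse RSK: for i = n, n-1, ..., 1, locate i in Q, remove the corresponding corner cell from P, and reverse-bump its entry up through P; the value ejected from row 1 is w(i).

So w = 4 3 2 1 5.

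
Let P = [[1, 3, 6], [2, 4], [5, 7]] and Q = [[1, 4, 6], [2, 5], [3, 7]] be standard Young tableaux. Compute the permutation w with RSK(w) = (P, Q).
Reverse the RSK construction: for i from n down to 1, find the cell of Q containing i, remove the entry at that cell from P, and reverse-bump it up through P; the value ejected from row 1 is w(i).

Step i=7: Q has 7 at row 3, column 2; remove 7 from row 3 of P and reverse-bump: 7 enters row 2 and ejects 4; 4 enters row 1 and ejects 3. So w(7) = 3. P is now [[1, 4, 6], [2, 7], [5]].
Step i=6: Q has 6 at row 1, column 3; remove that cell from P, ejecting 6. So w(6) = 6. P is now [[1, 4], [2, 7], [5]].
Step i=5: Q has 5 at row 2, column 2; remove 7 from row 2 of P and reverse-bump: 7 enters row 1 and ejects 4. So w(5) = 4. P is now [[1, 7], [2], [5]].
Step i=4: Q has 4 at row 1, column 2; remove that cell from P, ejecting 7. So w(4) = 7. P is now [[1], [2], [5]].
Step i=3: Q has 3 at row 3, column 1; remove 5 from row 3 of P and reverse-bump: 5 enters row 2 and ejects 2; 2 enters row 1 and ejects 1. So w(3) = 1. P is now [[2], [5]].
Step i=2: Q has 2 at row 2, column 1; remove 5 from row 2 of P and reverse-bump: 5 enters row 1 and ejects 2. So w(2) = 2. P is now [[5]].
Step i=1: Q has 1 at row 1, column 1; remove that cell from P, ejecting 5. So w(1) = 5. P is now [].

So w = 5 2 1 7 4 6 3.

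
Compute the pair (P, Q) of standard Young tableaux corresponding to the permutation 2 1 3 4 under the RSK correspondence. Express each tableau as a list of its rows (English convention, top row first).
Insert each entry of the permutation into P by Schensted row insertion, recording in Q the position of each new cell.

Insert 2: appended to row 1. P = [[2]].
Insert 1: 1 bumps 2 from row 1; 2 starts row 2. P = [[1], [2]].
Insert 3: appended to row 1. P = [[1, 3], [2]].
Insert 4: appended to row 1. P = [[1, 3, 4], [2]].

So P = [[1, 3, 4], [2]], Q = [[1, 3, 4], [2]].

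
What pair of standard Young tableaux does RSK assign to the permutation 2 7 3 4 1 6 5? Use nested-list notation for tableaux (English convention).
P = [[1, 3, 4, 5], [2, 6], [7]], Q = [[1, 2, 4, 6], [3, 7], [5]]

Insert each entry of the permutation into P by Schensted row insertion, recording in Q the position of each new cell.

Insert 2: appended to row 1. P = [[2]], Q = [[1]].
Insert 7: appended to row 1. P = [[2, 7]], Q = [[1, 2]].
Insert 3: 3 bumps 7 from row 1; 7 starts row 2. P = [[2, 3], [7]], Q = [[1, 2], [3]].
Insert 4: appended to row 1. P = [[2, 3, 4], [7]], Q = [[1, 2, 4], [3]].
Insert 1: 1 bumps 2 from row 1; 2 bumps 7 from row 2; 7 starts row 3. P = [[1, 3, 4], [2], [7]], Q = [[1, 2, 4], [3], [5]].
Insert 6: appended to row 1. P = [[1, 3, 4, 6], [2], [7]], Q = [[1, 2, 4, 6], [3], [5]].
Insert 5: 5 bumps 6 from row 1; 6 appends to row 2. P = [[1, 3, 4, 5], [2, 6], [7]], Q = [[1, 2, 4, 6], [3, 7], [5]].

So P = [[1, 3, 4, 5], [2, 6], [7]], Q = [[1, 2, 4, 6], [3, 7], [5]].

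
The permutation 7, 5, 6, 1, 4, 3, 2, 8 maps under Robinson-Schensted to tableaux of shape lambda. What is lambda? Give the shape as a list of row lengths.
[3, 2, 1, 1, 1]

Row-insert each entry into an empty tableau.

After inserting 7: P = [[7]].
After inserting 5: P = [[5], [7]].
After inserting 6: P = [[5, 6], [7]].
After inserting 1: P = [[1, 6], [5], [7]].
After inserting 4: P = [[1, 4], [5, 6], [7]].
After inserting 3: P = [[1, 3], [4, 6], [5], [7]].
After inserting 2: P = [[1, 2], [3, 6], [4], [5], [7]].
After inserting 8: P = [[1, 2, 8], [3, 6], [4], [5], [7]].

The final insertion tableau P = [[1, 2, 8], [3, 6], [4], [5], [7]] has shape [3, 2, 1, 1, 1].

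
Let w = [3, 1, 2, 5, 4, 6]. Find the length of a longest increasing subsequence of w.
4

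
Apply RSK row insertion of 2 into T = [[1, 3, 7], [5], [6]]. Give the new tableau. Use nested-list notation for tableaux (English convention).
In row 1, 2 replaces 3 (the leftmost entry greater than 2); 3 is bumped to row 2. In row 2, 3 replaces 5 (the leftmost entry greater than 3); 5 is bumped to row 3. In row 3, 5 replaces 6 (the leftmost entry greater than 5); 6 is bumped to row 4. 6 starts a new row 4. The new tableau is [[1, 2, 7], [3], [5], [6]].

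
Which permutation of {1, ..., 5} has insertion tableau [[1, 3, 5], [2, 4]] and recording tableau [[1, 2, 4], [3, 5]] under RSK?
Reverse RSK: for i = n, n-1, ..., 1, locate i in Q, remove the corresponding corner cell from P, and reverse-bump its entry up through P; the value ejected from row 1 is w(i).

So w = 2 4 1 5 3.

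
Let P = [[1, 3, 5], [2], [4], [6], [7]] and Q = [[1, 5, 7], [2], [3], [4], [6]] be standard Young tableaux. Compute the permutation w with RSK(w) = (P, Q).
7 6 4 2 3 1 5

Reverse the RSK construction: for i from n down to 1, find the cell of Q containing i, remove the entry at that cell from P, and reverse-bump it up through P; the value ejected from row 1 is w(i).

Step i=7: Q has 7 at row 1, column 3; remove that cell from P, ejecting 5. So w(7) = 5. P is now [[1, 3], [2], [4], [6], [7]].
Step i=6: Q has 6 at row 5, column 1; remove 7 from row 5 of P and reverse-bump: 7 enters row 4 and ejects 6; 6 enters row 3 and ejects 4; 4 enters row 2 and ejects 2; 2 enters row 1 and ejects 1. So w(6) = 1. P is now [[2, 3], [4], [6], [7]].
Step i=5: Q has 5 at row 1, column 2; remove that cell from P, ejecting 3. So w(5) = 3. P is now [[2], [4], [6], [7]].
Step i=4: Q has 4 at row 4, column 1; remove 7 from row 4 of P and reverse-bump: 7 enters row 3 and ejects 6; 6 enters row 2 and ejects 4; 4 enters row 1 and ejects 2. So w(4) = 2. P is now [[4], [6], [7]].
Step i=3: Q has 3 at row 3, column 1; remove 7 from row 3 of P and reverse-bump: 7 enters row 2 and ejects 6; 6 enters row 1 and ejects 4. So w(3) = 4. P is now [[6], [7]].
Step i=2: Q has 2 at row 2, column 1; remove 7 from row 2 of P and reverse-bump: 7 enters row 1 and ejects 6. So w(2) = 6. P is now [[7]].
Step i=1: Q has 1 at row 1, column 1; remove that cell from P, ejecting 7. So w(1) = 7. P is now [].

So w = 7 6 4 2 3 1 5.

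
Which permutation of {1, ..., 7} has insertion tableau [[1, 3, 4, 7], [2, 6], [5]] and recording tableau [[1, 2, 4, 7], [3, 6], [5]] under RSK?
2 5 3 6 1 4 7

Reverse the RSK construction: for i from n down to 1, find the cell of Q containing i, remove the entry at that cell from P, and reverse-bump it up through P; the value ejected from row 1 is w(i).

Step i=7: Q has 7 at row 1, column 4; remove that cell from P, ejecting 7. So w(7) = 7. P is now [[1, 3, 4], [2, 6], [5]].
Step i=6: Q has 6 at row 2, column 2; remove 6 from row 2 of P and reverse-bump: 6 enters row 1 and ejects 4. So w(6) = 4. P is now [[1, 3, 6], [2], [5]].
Step i=5: Q has 5 at row 3, column 1; remove 5 from row 3 of P and reverse-bump: 5 enters row 2 and ejects 2; 2 enters row 1 and ejects 1. So w(5) = 1. P is now [[2, 3, 6], [5]].
Step i=4: Q has 4 at row 1, column 3; remove that cell from P, ejecting 6. So w(4) = 6. P is now [[2, 3], [5]].
Step i=3: Q has 3 at row 2, column 1; remove 5 from row 2 of P and reverse-bump: 5 enters row 1 and ejects 3. So w(3) = 3. P is now [[2, 5]].
Step i=2: Q has 2 at row 1, column 2; remove that cell from P, ejecting 5. So w(2) = 5. P is now [[2]].
Step i=1: Q has 1 at row 1, column 1; remove that cell from P, ejecting 2. So w(1) = 2. P is now [].

So w = 2 5 3 6 1 4 7.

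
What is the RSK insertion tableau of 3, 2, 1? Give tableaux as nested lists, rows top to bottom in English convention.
Insert 3: appended to row 1. P = [[3]].
Insert 2: 2 bumps 3 from row 1; 3 starts row 2. P = [[2], [3]].
Insert 1: 1 bumps 2 from row 1; 2 bumps 3 from row 2; 3 starts row 3. P = [[1], [2], [3]].

So P = [[1], [2], [3]].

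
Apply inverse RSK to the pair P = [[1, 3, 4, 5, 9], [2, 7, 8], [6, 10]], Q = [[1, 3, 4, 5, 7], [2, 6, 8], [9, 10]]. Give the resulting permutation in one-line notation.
Reverse the RSK construction: for i from n down to 1, find the cell of Q containing i, remove the entry at that cell from P, and reverse-bump it up through P; the value ejected from row 1 is w(i).

Step i=10: Q has 10 at row 3, column 2; remove 10 from row 3 of P and reverse-bump: 10 enters row 2 and ejects 8; 8 enters row 1 and ejects 5. So w(10) = 5. P is now [[1, 3, 4, 8, 9], [2, 7, 10], [6]].
Step i=9: Q has 9 at row 3, column 1; remove 6 from row 3 of P and reverse-bump: 6 enters row 2 and ejects 2; 2 enters row 1 and ejects 1. So w(9) = 1. P is now [[2, 3, 4, 8, 9], [6, 7, 10]].
Step i=8: Q has 8 at row 2, column 3; remove 10 from row 2 of P and reverse-bump: 10 enters row 1 and ejects 9. So w(8) = 9. P is now [[2, 3, 4, 8, 10], [6, 7]].
Step i=7: Q has 7 at row 1, column 5; remove that cell from P, ejecting 10. So w(7) = 10. P is now [[2, 3, 4, 8], [6, 7]].
Step i=6: Q has 6 at row 2, column 2; remove 7 from row 2 of P and reverse-bump: 7 enters row 1 and ejects 4. So w(6) = 4. P is now [[2, 3, 7, 8], [6]].
Step i=5: Q has 5 at row 1, column 4; remove that cell from P, ejecting 8. So w(5) = 8. P is now [[2, 3, 7], [6]].
Step i=4: Q has 4 at row 1, column 3; remove that cell from P, ejecting 7. So w(4) = 7. P is now [[2, 3], [6]].
Step i=3: Q has 3 at row 1, column 2; remove that cell from P, ejecting 3. So w(3) = 3. P is now [[2], [6]].
Step i=2: Q has 2 at row 2, column 1; remove 6 from row 2 of P and reverse-bump: 6 enters row 1 and ejects 2. So w(2) = 2. P is now [[6]].
Step i=1: Q has 1 at row 1, column 1; remove that cell from P, ejecting 6. So w(1) = 6. P is now [].

So w = 6 2 3 7 8 4 10 9 1 5.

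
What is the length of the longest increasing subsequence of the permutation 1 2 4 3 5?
4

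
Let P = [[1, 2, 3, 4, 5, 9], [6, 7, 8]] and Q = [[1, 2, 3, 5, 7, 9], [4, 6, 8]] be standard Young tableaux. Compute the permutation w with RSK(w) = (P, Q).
Reverse the RSK construction: for i from n down to 1, find the cell of Q containing i, remove the entry at that cell from P, and reverse-bump it up through P; the value ejected from row 1 is w(i).

Step i=9: Q has 9 at row 1, column 6; remove that cell from P, ejecting 9. So w(9) = 9. P is now [[1, 2, 3, 4, 5], [6, 7, 8]].
Step i=8: Q has 8 at row 2, column 3; remove 8 from row 2 of P and reverse-bump: 8 enters row 1 and ejects 5. So w(8) = 5. P is now [[1, 2, 3, 4, 8], [6, 7]].
Step i=7: Q has 7 at row 1, column 5; remove that cell from P, ejecting 8. So w(7) = 8. P is now [[1, 2, 3, 4], [6, 7]].
Step i=6: Q has 6 at row 2, column 2; remove 7 from row 2 of P and reverse-bump: 7 enters row 1 and ejects 4. So w(6) = 4. P is now [[1, 2, 3, 7], [6]].
Step i=5: Q has 5 at row 1, column 4; remove that cell from P, ejecting 7. So w(5) = 7. P is now [[1, 2, 3], [6]].
Step i=4: Q has 4 at row 2, column 1; remove 6 from row 2 of P and reverse-bump: 6 enters row 1 and ejects 3. So w(4) = 3. P is now [[1, 2, 6]].
Step i=3: Q has 3 at row 1, column 3; remove that cell from P, ejecting 6. So w(3) = 6. P is now [[1, 2]].
Step i=2: Q has 2 at row 1, column 2; remove that cell from P, ejecting 2. So w(2) = 2. P is now [[1]].
Step i=1: Q has 1 at row 1, column 1; remove that cell from P, ejecting 1. So w(1) = 1. P is now [].

So w = 1 2 6 3 7 4 8 5 9.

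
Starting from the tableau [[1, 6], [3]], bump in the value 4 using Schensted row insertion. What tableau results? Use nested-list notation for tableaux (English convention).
In row 1, 4 replaces 6 (the leftmost entry greater than 4); 6 is bumped to row 2. 6 is appended to row 2. The new tableau is [[1, 4], [3, 6]].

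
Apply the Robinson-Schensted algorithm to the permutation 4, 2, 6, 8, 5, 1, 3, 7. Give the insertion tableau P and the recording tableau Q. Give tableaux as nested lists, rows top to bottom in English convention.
P = [[1, 3, 7], [2, 5, 8], [4, 6]], Q = [[1, 3, 4], [2, 5, 8], [6, 7]]

Insert each entry of the permutation into P by Schensted row insertion, recording in Q the position of each new cell.

Insert 4: appended to row 1. P = [[4]], Q = [[1]].
Insert 2: 2 bumps 4 from row 1; 4 starts row 2. P = [[2], [4]], Q = [[1], [2]].
Insert 6: appended to row 1. P = [[2, 6], [4]], Q = [[1, 3], [2]].
Insert 8: appended to row 1. P = [[2, 6, 8], [4]], Q = [[1, 3, 4], [2]].
Insert 5: 5 bumps 6 from row 1; 6 appends to row 2. P = [[2, 5, 8], [4, 6]], Q = [[1, 3, 4], [2, 5]].
Insert 1: 1 bumps 2 from row 1; 2 bumps 4 from row 2; 4 starts row 3. P = [[1, 5, 8], [2, 6], [4]], Q = [[1, 3, 4], [2, 5], [6]].
Insert 3: 3 bumps 5 from row 1; 5 bumps 6 from row 2; 6 appends to row 3. P = [[1, 3, 8], [2, 5], [4, 6]], Q = [[1, 3, 4], [2, 5], [6, 7]].
Insert 7: 7 bumps 8 from row 1; 8 appends to row 2. P = [[1, 3, 7], [2, 5, 8], [4, 6]], Q = [[1, 3, 4], [2, 5, 8], [6, 7]].

So P = [[1, 3, 7], [2, 5, 8], [4, 6]], Q = [[1, 3, 4], [2, 5, 8], [6, 7]].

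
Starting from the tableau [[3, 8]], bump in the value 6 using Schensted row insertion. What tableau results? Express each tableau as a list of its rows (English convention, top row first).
[[3, 6], [8]]

In row 1, 6 replaces 8 (the leftmost entry greater than 6); 8 is bumped to row 2. 8 starts a new row 2. The new tableau is [[3, 6], [8]].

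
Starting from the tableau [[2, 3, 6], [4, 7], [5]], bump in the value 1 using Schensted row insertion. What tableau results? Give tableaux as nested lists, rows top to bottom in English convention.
[[1, 3, 6], [2, 7], [4], [5]]

In row 1, 1 replaces 2 (the leftmost entry greater than 1); 2 is bumped to row 2. In row 2, 2 replaces 4 (the leftmost entry greater than 2); 4 is bumped to row 3. In row 3, 4 replaces 5 (the leftmost entry greater than 4); 5 is bumped to row 4. 5 starts a new row 4. The new tableau is [[1, 3, 6], [2, 7], [4], [5]].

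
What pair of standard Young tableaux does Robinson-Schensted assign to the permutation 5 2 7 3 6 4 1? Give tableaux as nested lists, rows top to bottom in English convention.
P = [[1, 3, 4], [2, 6], [5], [7]], Q = [[1, 3, 5], [2, 4], [6], [7]]

Insert each entry of the permutation into P by Schensted row insertion, recording in Q the position of each new cell.

Insert 5: appended to row 1. P = [[5]], Q = [[1]].
Insert 2: 2 bumps 5 from row 1; 5 starts row 2. P = [[2], [5]], Q = [[1], [2]].
Insert 7: appended to row 1. P = [[2, 7], [5]], Q = [[1, 3], [2]].
Insert 3: 3 bumps 7 from row 1; 7 appends to row 2. P = [[2, 3], [5, 7]], Q = [[1, 3], [2, 4]].
Insert 6: appended to row 1. P = [[2, 3, 6], [5, 7]], Q = [[1, 3, 5], [2, 4]].
Insert 4: 4 bumps 6 from row 1; 6 bumps 7 from row 2; 7 starts row 3. P = [[2, 3, 4], [5, 6], [7]], Q = [[1, 3, 5], [2, 4], [6]].
Insert 1: 1 bumps 2 from row 1; 2 bumps 5 from row 2; 5 bumps 7 from row 3; 7 starts row 4. P = [[1, 3, 4], [2, 6], [5], [7]], Q = [[1, 3, 5], [2, 4], [6], [7]].

So P = [[1, 3, 4], [2, 6], [5], [7]], Q = [[1, 3, 5], [2, 4], [6], [7]].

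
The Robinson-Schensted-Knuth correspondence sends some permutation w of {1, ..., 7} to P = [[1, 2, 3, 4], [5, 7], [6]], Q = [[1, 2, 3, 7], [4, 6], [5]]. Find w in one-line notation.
Reverse the RSK construction: for i from n down to 1, find the cell of Q containing i, remove the entry at that cell from P, and reverse-bump it up through P; the value ejected from row 1 is w(i).

Step i=7: Q has 7 at row 1, column 4; remove that cell from P, ejecting 4. So w(7) = 4. P is now [[1, 2, 3], [5, 7], [6]].
Step i=6: Q has 6 at row 2, column 2; remove 7 from row 2 of P and reverse-bump: 7 enters row 1 and ejects 3. So w(6) = 3. P is now [[1, 2, 7], [5], [6]].
Step i=5: Q has 5 at row 3, column 1; remove 6 from row 3 of P and reverse-bump: 6 enters row 2 and ejects 5; 5 enters row 1 and ejects 2. So w(5) = 2. P is now [[1, 5, 7], [6]].
Step i=4: Q has 4 at row 2, column 1; remove 6 from row 2 of P and reverse-bump: 6 enters row 1 and ejects 5. So w(4) = 5. P is now [[1, 6, 7]].
Step i=3: Q has 3 at row 1, column 3; remove that cell from P, ejecting 7. So w(3) = 7. P is now [[1, 6]].
Step i=2: Q has 2 at row 1, column 2; remove that cell from P, ejecting 6. So w(2) = 6. P is now [[1]].
Step i=1: Q has 1 at row 1, column 1; remove that cell from P, ejecting 1. So w(1) = 1. P is now [].

So w = 1 6 7 5 2 3 4.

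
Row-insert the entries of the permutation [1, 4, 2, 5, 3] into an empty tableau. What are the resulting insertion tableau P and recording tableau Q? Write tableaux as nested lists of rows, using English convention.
Insert each entry of the permutation into P by Schensted row insertion, recording in Q the position of each new cell.

Insert 1: appended to row 1. P = [[1]], Q = [[1]].
Insert 4: appended to row 1. P = [[1, 4]], Q = [[1, 2]].
Insert 2: 2 bumps 4 from row 1; 4 starts row 2. P = [[1, 2], [4]], Q = [[1, 2], [3]].
Insert 5: appended to row 1. P = [[1, 2, 5], [4]], Q = [[1, 2, 4], [3]].
Insert 3: 3 bumps 5 from row 1; 5 appends to row 2. P = [[1, 2, 3], [4, 5]], Q = [[1, 2, 4], [3, 5]].

So P = [[1, 2, 3], [4, 5]], Q = [[1, 2, 4], [3, 5]].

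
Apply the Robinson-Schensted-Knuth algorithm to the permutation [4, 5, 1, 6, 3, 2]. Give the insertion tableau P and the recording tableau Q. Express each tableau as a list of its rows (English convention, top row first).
Insert each entry of the permutation into P by Schensted row insertion, recording in Q the position of each new cell.

Insert 4: appended to row 1. P = [[4]].
Insert 5: appended to row 1. P = [[4, 5]].
Insert 1: 1 bumps 4 from row 1; 4 starts row 2. P = [[1, 5], [4]].
Insert 6: appended to row 1. P = [[1, 5, 6], [4]].
Insert 3: 3 bumps 5 from row 1; 5 appends to row 2. P = [[1, 3, 6], [4, 5]].
Insert 2: 2 bumps 3 from row 1; 3 bumps 4 from row 2; 4 starts row 3. P = [[1, 2, 6], [3, 5], [4]].

So P = [[1, 2, 6], [3, 5], [4]], Q = [[1, 2, 4], [3, 5], [6]].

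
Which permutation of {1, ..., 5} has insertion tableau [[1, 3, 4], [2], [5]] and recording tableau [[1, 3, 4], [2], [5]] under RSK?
Reverse the RSK construction: for i from n down to 1, find the cell of Q containing i, remove the entry at that cell from P, and reverse-bump it up through P; the value ejected from row 1 is w(i).

Step i=5: Q has 5 at row 3, column 1; remove 5 from row 3 of P and reverse-bump: 5 enters row 2 and ejects 2; 2 enters row 1 and ejects 1. So w(5) = 1. P is now [[2, 3, 4], [5]].
Step i=4: Q has 4 at row 1, column 3; remove that cell from P, ejecting 4. So w(4) = 4. P is now [[2, 3], [5]].
Step i=3: Q has 3 at row 1, column 2; remove that cell from P, ejecting 3. So w(3) = 3. P is now [[2], [5]].
Step i=2: Q has 2 at row 2, column 1; remove 5 from row 2 of P and reverse-bump: 5 enters row 1 and ejects 2. So w(2) = 2. P is now [[5]].
Step i=1: Q has 1 at row 1, column 1; remove that cell from P, ejecting 5. So w(1) = 5. P is now [].

So w = 5 2 3 4 1.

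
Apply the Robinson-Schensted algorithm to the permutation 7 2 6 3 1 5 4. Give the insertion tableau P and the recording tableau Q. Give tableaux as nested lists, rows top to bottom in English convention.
P = [[1, 3, 4], [2, 5], [6], [7]], Q = [[1, 3, 6], [2, 7], [4], [5]]

Insert each entry of the permutation into P by Schensted row insertion, recording in Q the position of each new cell.

Insert 7: appended to row 1. P = [[7]].
Insert 2: 2 bumps 7 from row 1; 7 starts row 2. P = [[2], [7]].
Insert 6: appended to row 1. P = [[2, 6], [7]].
Insert 3: 3 bumps 6 from row 1; 6 bumps 7 from row 2; 7 starts row 3. P = [[2, 3], [6], [7]].
Insert 1: 1 bumps 2 from row 1; 2 bumps 6 from row 2; 6 bumps 7 from row 3; 7 starts row 4. P = [[1, 3], [2], [6], [7]].
Insert 5: appended to row 1. P = [[1, 3, 5], [2], [6], [7]].
Insert 4: 4 bumps 5 from row 1; 5 appends to row 2. P = [[1, 3, 4], [2, 5], [6], [7]].

So P = [[1, 3, 4], [2, 5], [6], [7]], Q = [[1, 3, 6], [2, 7], [4], [5]].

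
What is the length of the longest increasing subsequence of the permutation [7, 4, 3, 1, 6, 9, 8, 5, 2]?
3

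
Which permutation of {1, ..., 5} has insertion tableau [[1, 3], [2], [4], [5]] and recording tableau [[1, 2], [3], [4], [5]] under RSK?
2 5 4 3 1

Reverse the RSK construction: for i from n down to 1, find the cell of Q containing i, remove the entry at that cell from P, and reverse-bump it up through P; the value ejected from row 1 is w(i).

Step i=5: Q has 5 at row 4, column 1; remove 5 from row 4 of P and reverse-bump: 5 enters row 3 and ejects 4; 4 enters row 2 and ejects 2; 2 enters row 1 and ejects 1. So w(5) = 1. P is now [[2, 3], [4], [5]].
Step i=4: Q has 4 at row 3, column 1; remove 5 from row 3 of P and reverse-bump: 5 enters row 2 and ejects 4; 4 enters row 1 and ejects 3. So w(4) = 3. P is now [[2, 4], [5]].
Step i=3: Q has 3 at row 2, column 1; remove 5 from row 2 of P and reverse-bump: 5 enters row 1 and ejects 4. So w(3) = 4. P is now [[2, 5]].
Step i=2: Q has 2 at row 1, column 2; remove that cell from P, ejecting 5. So w(2) = 5. P is now [[2]].
Step i=1: Q has 1 at row 1, column 1; remove that cell from P, ejecting 2. So w(1) = 2. P is now [].

So w = 2 5 4 3 1.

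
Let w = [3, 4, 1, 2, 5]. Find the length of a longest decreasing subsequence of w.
2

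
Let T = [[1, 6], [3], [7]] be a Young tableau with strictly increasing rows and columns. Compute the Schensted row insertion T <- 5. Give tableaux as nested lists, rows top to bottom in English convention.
In row 1, 5 replaces 6 (the leftmost entry greater than 5); 6 is bumped to row 2. 6 is appended to row 2. The new tableau is [[1, 5], [3, 6], [7]].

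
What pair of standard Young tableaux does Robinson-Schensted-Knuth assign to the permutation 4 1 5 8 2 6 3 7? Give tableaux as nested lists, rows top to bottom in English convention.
Insert each entry of the permutation into P by Schensted row insertion, recording in Q the position of each new cell.

Insert 4: appended to row 1. P = [[4]].
Insert 1: 1 bumps 4 from row 1; 4 starts row 2. P = [[1], [4]].
Insert 5: appended to row 1. P = [[1, 5], [4]].
Insert 8: appended to row 1. P = [[1, 5, 8], [4]].
Insert 2: 2 bumps 5 from row 1; 5 appends to row 2. P = [[1, 2, 8], [4, 5]].
Insert 6: 6 bumps 8 from row 1; 8 appends to row 2. P = [[1, 2, 6], [4, 5, 8]].
Insert 3: 3 bumps 6 from row 1; 6 bumps 8 from row 2; 8 starts row 3. P = [[1, 2, 3], [4, 5, 6], [8]].
Insert 7: appended to row 1. P = [[1, 2, 3, 7], [4, 5, 6], [8]].

So P = [[1, 2, 3, 7], [4, 5, 6], [8]], Q = [[1, 3, 4, 8], [2, 5, 6], [7]].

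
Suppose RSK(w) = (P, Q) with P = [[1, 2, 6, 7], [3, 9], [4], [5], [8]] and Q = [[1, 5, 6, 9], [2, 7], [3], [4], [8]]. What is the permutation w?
8 5 4 1 3 9 6 2 7

Reverse the RSK construction: for i from n down to 1, find the cell of Q containing i, remove the entry at that cell from P, and reverse-bump it up through P; the value ejected from row 1 is w(i).

Step i=9: Q has 9 at row 1, column 4; remove that cell from P, ejecting 7. So w(9) = 7. P is now [[1, 2, 6], [3, 9], [4], [5], [8]].
Step i=8: Q has 8 at row 5, column 1; remove 8 from row 5 of P and reverse-bump: 8 enters row 4 and ejects 5; 5 enters row 3 and ejects 4; 4 enters row 2 and ejects 3; 3 enters row 1 and ejects 2. So w(8) = 2. P is now [[1, 3, 6], [4, 9], [5], [8]].
Step i=7: Q has 7 at row 2, column 2; remove 9 from row 2 of P and reverse-bump: 9 enters row 1 and ejects 6. So w(7) = 6. P is now [[1, 3, 9], [4], [5], [8]].
Step i=6: Q has 6 at row 1, column 3; remove that cell from P, ejecting 9. So w(6) = 9. P is now [[1, 3], [4], [5], [8]].
Step i=5: Q has 5 at row 1, column 2; remove that cell from P, ejecting 3. So w(5) = 3. P is now [[1], [4], [5], [8]].
Step i=4: Q has 4 at row 4, column 1; remove 8 from row 4 of P and reverse-bump: 8 enters row 3 and ejects 5; 5 enters row 2 and ejects 4; 4 enters row 1 and ejects 1. So w(4) = 1. P is now [[4], [5], [8]].
Step i=3: Q has 3 at row 3, column 1; remove 8 from row 3 of P and reverse-bump: 8 enters row 2 and ejects 5; 5 enters row 1 and ejects 4. So w(3) = 4. P is now [[5], [8]].
Step i=2: Q has 2 at row 2, column 1; remove 8 from row 2 of P and reverse-bump: 8 enters row 1 and ejects 5. So w(2) = 5. P is now [[8]].
Step i=1: Q has 1 at row 1, column 1; remove that cell from P, ejecting 8. So w(1) = 8. P is now [].

So w = 8 5 4 1 3 9 6 2 7.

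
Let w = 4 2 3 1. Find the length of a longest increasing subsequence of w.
2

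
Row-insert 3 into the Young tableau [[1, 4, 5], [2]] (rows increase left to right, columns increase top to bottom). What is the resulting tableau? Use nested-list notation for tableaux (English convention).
In row 1, 3 replaces 4 (the leftmost entry greater than 3); 4 is bumped to row 2. 4 is appended to row 2. The new tableau is [[1, 3, 5], [2, 4]].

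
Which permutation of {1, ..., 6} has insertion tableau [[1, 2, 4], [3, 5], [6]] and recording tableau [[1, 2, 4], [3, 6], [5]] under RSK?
1 6 3 5 2 4

Reverse the RSK construction: for i from n down to 1, find the cell of Q containing i, remove the entry at that cell from P, and reverse-bump it up through P; the value ejected from row 1 is w(i).

Step i=6: Q has 6 at row 2, column 2; remove 5 from row 2 of P and reverse-bump: 5 enters row 1 and ejects 4. So w(6) = 4. P is now [[1, 2, 5], [3], [6]].
Step i=5: Q has 5 at row 3, column 1; remove 6 from row 3 of P and reverse-bump: 6 enters row 2 and ejects 3; 3 enters row 1 and ejects 2. So w(5) = 2. P is now [[1, 3, 5], [6]].
Step i=4: Q has 4 at row 1, column 3; remove that cell from P, ejecting 5. So w(4) = 5. P is now [[1, 3], [6]].
Step i=3: Q has 3 at row 2, column 1; remove 6 from row 2 of P and reverse-bump: 6 enters row 1 and ejects 3. So w(3) = 3. P is now [[1, 6]].
Step i=2: Q has 2 at row 1, column 2; remove that cell from P, ejecting 6. So w(2) = 6. P is now [[1]].
Step i=1: Q has 1 at row 1, column 1; remove that cell from P, ejecting 1. So w(1) = 1. P is now [].

So w = 1 6 3 5 2 4.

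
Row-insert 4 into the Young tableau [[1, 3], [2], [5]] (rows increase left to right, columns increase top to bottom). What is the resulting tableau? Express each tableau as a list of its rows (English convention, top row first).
[[1, 3, 4], [2], [5]]

4 is larger than every entry of row 1, so it is appended to row 1. The new tableau is [[1, 3, 4], [2], [5]].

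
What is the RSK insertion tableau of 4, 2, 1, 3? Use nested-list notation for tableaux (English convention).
P = [[1, 3], [2], [4]]

Insert 4: appended to row 1. P = [[4]].
Insert 2: 2 bumps 4 from row 1; 4 starts row 2. P = [[2], [4]].
Insert 1: 1 bumps 2 from row 1; 2 bumps 4 from row 2; 4 starts row 3. P = [[1], [2], [4]].
Insert 3: appended to row 1. P = [[1, 3], [2], [4]].

So P = [[1, 3], [2], [4]].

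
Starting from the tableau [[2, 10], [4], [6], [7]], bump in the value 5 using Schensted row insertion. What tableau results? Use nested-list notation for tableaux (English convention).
[[2, 5], [4, 10], [6], [7]]

In row 1, 5 replaces 10 (the leftmost entry greater than 5); 10 is bumped to row 2. 10 is appended to row 2. The new tableau is [[2, 5], [4, 10], [6], [7]].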